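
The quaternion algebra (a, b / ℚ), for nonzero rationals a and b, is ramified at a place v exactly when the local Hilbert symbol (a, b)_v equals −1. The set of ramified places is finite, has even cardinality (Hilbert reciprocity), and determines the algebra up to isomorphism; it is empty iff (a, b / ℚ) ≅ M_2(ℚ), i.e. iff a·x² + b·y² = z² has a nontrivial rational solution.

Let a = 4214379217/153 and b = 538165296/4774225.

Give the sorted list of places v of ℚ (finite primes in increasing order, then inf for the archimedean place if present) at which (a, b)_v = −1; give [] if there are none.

Mod squares: a ≡ 25505321, b ≡ 46139. Check v ∈ {∞, 2, 3, 5, 17, 19, 23, 29, 37, 41, 43, 53}.
v=5: a=5^0·(≡4), b=5^-2·(≡4) mod 5; (4|5)=+1, (4|5)=+1; (−1)^{0·-2·2}·(+1)^-2·(+1)^0 = +1.
v=19: a=19^0·(≡9), b=19^-2·(≡5) mod 19; (9|19)=+1, (5|19)=+1; (−1)^{0·-2·9}·(+1)^-2·(+1)^0 = +1.
v=29: a=29^0·(≡1), b=29^1·(≡16) mod 29; (1|29)=+1, (16|29)=+1; (−1)^{0·1·14}·(+1)^1·(+1)^0 = +1.
v=∞: 25505321 > 0 and 46139 > 0  ⇒  (a,b)_∞ = +1.
v=17: a=17^-1·(≡11), b=17^0·(≡8) mod 17; (11|17)=-1, (8|17)=+1; (−1)^{-1·0·8}·(-1)^0·(+1)^-1 = +1.
v=53: a=53^2·(≡46), b=53^0·(≡17) mod 53; (46|53)=+1, (17|53)=+1; (−1)^{2·0·26}·(+1)^0·(+1)^2 = +1.
v=23: a=23^1·(≡19), b=23^-2·(≡8) mod 23; (19|23)=-1, (8|23)=+1; (−1)^{1·-2·11}·(-1)^-2·(+1)^1 = +1.
v=3: a=3^-2·(≡2), b=3^6·(≡2) mod 3; (2|3)=-1, (2|3)=-1; (−1)^{-2·6·1}·(-1)^6·(-1)^-2 = +1.
v=41: a=41^1·(≡27), b=41^0·(≡27) mod 41; (27|41)=-1, (27|41)=-1; (−1)^{1·0·20}·(-1)^0·(-1)^1 = -1.
v=43: a=43^1·(≡32), b=43^1·(≡1) mod 43; (32|43)=-1, (1|43)=+1; (−1)^{1·1·21}·(-1)^1·(+1)^1 = +1.
v=2: v_2(a)=0, v_2(b)=4; units ≡ 1, 3 (mod 8); ε·ε+αω+βω = 0·1+0·1+4·0 ≡ 0  ⇒  (a,b)_2 = +1.
v=37: a=37^1·(≡24), b=37^1·(≡3) mod 37; (24|37)=-1, (3|37)=+1; (−1)^{1·1·18}·(-1)^1·(+1)^1 = -1.
Ram(25505321, 46139) = {37, 41}; no ℚ_37-point on the conic.

[37, 41]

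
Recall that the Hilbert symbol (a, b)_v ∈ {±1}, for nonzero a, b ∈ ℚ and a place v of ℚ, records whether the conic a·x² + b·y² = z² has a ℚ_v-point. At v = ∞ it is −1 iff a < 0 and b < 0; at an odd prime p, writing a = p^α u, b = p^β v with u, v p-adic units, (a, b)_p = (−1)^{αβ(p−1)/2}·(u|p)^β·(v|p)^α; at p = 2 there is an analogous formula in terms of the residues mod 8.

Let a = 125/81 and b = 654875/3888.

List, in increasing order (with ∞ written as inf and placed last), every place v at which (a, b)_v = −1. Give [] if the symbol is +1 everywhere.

[3, 5]

Mod squares: a ≡ 5, b ≡ 465. Check v ∈ {∞, 2, 3, 5, 13, 31}.
v=5: a=5^3·(≡1), b=5^3·(≡3) mod 5; (1|5)=+1, (3|5)=-1; (−1)^{3·3·2}·(+1)^3·(-1)^3 = -1.
v=3: a=3^-4·(≡2), b=3^-5·(≡2) mod 3; (2|3)=-1, (2|3)=-1; (−1)^{-4·-5·1}·(-1)^-5·(-1)^-4 = -1.
v=∞: 5 > 0 and 465 > 0  ⇒  (a,b)_∞ = +1.
v=13: a=13^0·(≡7), b=13^2·(≡1) mod 13; (7|13)=-1, (1|13)=+1; (−1)^{0·2·6}·(-1)^2·(+1)^0 = +1.
v=31: a=31^0·(≡18), b=31^1·(≡13) mod 31; (18|31)=+1, (13|31)=-1; (−1)^{0·1·15}·(+1)^1·(-1)^0 = +1.
v=2: v_2(a)=0, v_2(b)=-4; units ≡ 5, 1 (mod 8); ε·ε+αω+βω = 0·0+0·0+-4·1 ≡ 0  ⇒  (a,b)_2 = +1.
Ram(5, 465) = {3, 5}; no ℚ_3-point on the conic.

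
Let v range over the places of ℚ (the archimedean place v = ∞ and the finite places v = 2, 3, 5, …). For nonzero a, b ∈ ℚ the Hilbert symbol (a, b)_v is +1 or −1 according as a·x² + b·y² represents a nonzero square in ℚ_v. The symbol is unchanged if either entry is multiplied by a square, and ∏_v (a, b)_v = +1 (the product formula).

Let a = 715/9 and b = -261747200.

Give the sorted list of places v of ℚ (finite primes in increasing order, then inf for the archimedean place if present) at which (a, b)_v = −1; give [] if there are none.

Mod squares: a ≡ 715, b ≡ -2. Check v ∈ {∞, 2, 3, 5, 11, 13}.
v=11: a=11^1·(≡6), b=11^2·(≡5) mod 11; (6|11)=-1, (5|11)=+1; (−1)^{1·2·5}·(-1)^2·(+1)^1 = +1.
v=2: v_2(a)=0, v_2(b)=9; units ≡ 3, 7 (mod 8); ε·ε+αω+βω = 1·1+0·0+9·1 ≡ 0  ⇒  (a,b)_2 = +1.
v=13: a=13^1·(≡9), b=13^2·(≡7) mod 13; (9|13)=+1, (7|13)=-1; (−1)^{1·2·6}·(+1)^2·(-1)^1 = -1.
v=5: a=5^1·(≡2), b=5^2·(≡2) mod 5; (2|5)=-1, (2|5)=-1; (−1)^{1·2·2}·(-1)^2·(-1)^1 = -1.
v=3: a=3^-2·(≡1), b=3^0·(≡1) mod 3; (1|3)=+1, (1|3)=+1; (−1)^{-2·0·1}·(+1)^0·(+1)^-2 = +1.
v=∞: 715 > 0 and -2 < 0  ⇒  (a,b)_∞ = +1.
(715, -2 / ℚ) ramifies at {5, 13}: a division algebra.

[5, 13]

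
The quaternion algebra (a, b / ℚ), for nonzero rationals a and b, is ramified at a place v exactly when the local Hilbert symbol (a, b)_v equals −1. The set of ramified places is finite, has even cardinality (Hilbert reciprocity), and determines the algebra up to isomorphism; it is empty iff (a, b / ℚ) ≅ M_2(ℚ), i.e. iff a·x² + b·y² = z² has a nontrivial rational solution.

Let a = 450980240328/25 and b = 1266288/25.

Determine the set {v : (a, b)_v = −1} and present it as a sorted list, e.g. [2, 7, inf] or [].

(a, b) ≡ (2, 79143) mod (ℚ^×)²; places V = {2, 3, 5, 23, 31, 37, ∞}.
(a,b)_2: α=3, β=4; u≡1, v≡7 (mod 8); ε(u)ε(v)=0·1, αω(v)=3·0, βω(u)=4·0; sum ≡ 0  ⇒  +1.
(a,b)_23: α=2, u≡18; β=1, v≡20 (mod 23); (18|23)=+1, (20|23)=-1; sign (−1)^0·+1^1·-1^2 = +1.
(a,b)_∞: sgn(2)=+, sgn(79143)=+, so +1.
(a,b)_37: α=2, u≡2; β=1, v≡34 (mod 37); (2|37)=-1, (34|37)=+1; sign (−1)^0·-1^1·+1^2 = -1.
(a,b)_3: α=4, u≡2; β=1, v≡2 (mod 3); (2|3)=-1, (2|3)=-1; sign (−1)^0·-1^1·-1^4 = -1.
(a,b)_31: α=2, u≡5; β=1, v≡12 (mod 31); (5|31)=+1, (12|31)=-1; sign (−1)^0·+1^1·-1^2 = +1.
(a,b)_5: α=-2, u≡3; β=-2, v≡3 (mod 5); (3|5)=-1, (3|5)=-1; sign (−1)^0·-1^-2·-1^-2 = +1.
|Ram(2, 79143)| = 2, even; anisotropic at {3, 37}.

[3, 37]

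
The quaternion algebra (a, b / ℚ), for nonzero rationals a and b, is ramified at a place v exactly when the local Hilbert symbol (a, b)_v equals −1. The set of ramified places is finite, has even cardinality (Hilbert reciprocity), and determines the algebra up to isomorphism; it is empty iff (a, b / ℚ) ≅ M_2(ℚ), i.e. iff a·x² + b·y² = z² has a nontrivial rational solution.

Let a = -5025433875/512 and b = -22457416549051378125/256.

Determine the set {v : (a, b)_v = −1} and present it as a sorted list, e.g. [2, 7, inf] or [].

[2, 5, 47, inf]

(a, b) ≡ (-15510, -95645) mod (ℚ^×)²; places V = {2, 3, 5, 7, 11, 23, 37, 47, ∞}.
(a,b)_11: α=1, u≡3; β=1, v≡2 (mod 11); (3|11)=+1, (2|11)=-1; sign (−1)^1·+1^1·-1^1 = +1.
(a,b)_2: α=-9, β=-8; u≡5, v≡3 (mod 8); ε(u)ε(v)=0·1, αω(v)=-9·1, βω(u)=-8·1; sum ≡ 1  ⇒  -1.
(a,b)_5: α=3, u≡2; β=5, v≡4 (mod 5); (2|5)=-1, (4|5)=+1; sign (−1)^0·-1^5·+1^3 = -1.
(a,b)_23: α=2, u≡19; β=2, v≡12 (mod 23); (19|23)=-1, (12|23)=+1; sign (−1)^0·-1^2·+1^2 = +1.
(a,b)_3: α=1, u≡2; β=8, v≡1 (mod 3); (2|3)=-1, (1|3)=+1; sign (−1)^0·-1^8·+1^1 = +1.
(a,b)_7: α=2, u≡2; β=2, v≡6 (mod 7); (2|7)=+1, (6|7)=-1; sign (−1)^0·+1^2·-1^2 = +1.
(a,b)_∞: sgn(-15510)=−, sgn(-95645)=−, so -1.
(a,b)_47: α=1, u≡13; β=3, v≡26 (mod 47); (13|47)=-1, (26|47)=-1; sign (−1)^1·-1^3·-1^1 = -1.
(a,b)_37: α=0, u≡1; β=1, v≡20 (mod 37); (1|37)=+1, (20|37)=-1; sign (−1)^0·+1^1·-1^0 = +1.
(-15510, -95645 / ℚ) ramifies at {2, 5, 47, ∞}: a division algebra.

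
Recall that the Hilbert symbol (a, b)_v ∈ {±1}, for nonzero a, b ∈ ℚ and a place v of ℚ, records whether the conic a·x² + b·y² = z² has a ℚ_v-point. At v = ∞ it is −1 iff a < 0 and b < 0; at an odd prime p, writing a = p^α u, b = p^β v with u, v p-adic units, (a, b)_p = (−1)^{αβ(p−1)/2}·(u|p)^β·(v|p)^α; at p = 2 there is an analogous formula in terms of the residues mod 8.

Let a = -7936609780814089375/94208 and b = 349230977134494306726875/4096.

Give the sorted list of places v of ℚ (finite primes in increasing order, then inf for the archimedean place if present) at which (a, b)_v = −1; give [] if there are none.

[2, 7, 11, 17]

Mod squares: a ≡ -5681, b ≡ 30107. Check v ∈ {∞, 2, 5, 7, 11, 13, 17, 19, 23, 29}.
v=2: v_2(a)=-12, v_2(b)=-12; units ≡ 7, 3 (mod 8); ε·ε+αω+βω = 1·1+-12·1+-12·0 ≡ 1  ⇒  (a,b)_2 = -1.
v=5: a=5^4·(≡4), b=5^4·(≡3) mod 5; (4|5)=+1, (3|5)=-1; (−1)^{4·4·2}·(+1)^4·(-1)^4 = +1.
v=23: a=23^-1·(≡1), b=23^1·(≡10) mod 23; (1|23)=+1, (10|23)=-1; (−1)^{-1·1·11}·(+1)^1·(-1)^-1 = +1.
v=7: a=7^2·(≡5), b=7^3·(≡3) mod 7; (5|7)=-1, (3|7)=-1; (−1)^{2·3·3}·(-1)^3·(-1)^2 = -1.
v=29: a=29^2·(≡19), b=29^2·(≡1) mod 29; (19|29)=-1, (1|29)=+1; (−1)^{2·2·14}·(-1)^2·(+1)^2 = +1.
v=17: a=17^0·(≡3), b=17^1·(≡10) mod 17; (3|17)=-1, (10|17)=-1; (−1)^{0·1·8}·(-1)^1·(-1)^0 = -1.
v=∞: -5681 < 0 and 30107 > 0  ⇒  (a,b)_∞ = +1.
v=19: a=19^3·(≡17), b=19^4·(≡17) mod 19; (17|19)=+1, (17|19)=+1; (−1)^{3·4·9}·(+1)^4·(+1)^3 = +1.
v=13: a=13^5·(≡11), b=13^4·(≡10) mod 13; (11|13)=-1, (10|13)=+1; (−1)^{5·4·6}·(-1)^4·(+1)^5 = +1.
v=11: a=11^2·(≡2), b=11^3·(≡5) mod 11; (2|11)=-1, (5|11)=+1; (−1)^{2·3·5}·(-1)^3·(+1)^2 = -1.
|Ram(-5681, 30107)| = 4, even; anisotropic at {2, 7, 11, 17}.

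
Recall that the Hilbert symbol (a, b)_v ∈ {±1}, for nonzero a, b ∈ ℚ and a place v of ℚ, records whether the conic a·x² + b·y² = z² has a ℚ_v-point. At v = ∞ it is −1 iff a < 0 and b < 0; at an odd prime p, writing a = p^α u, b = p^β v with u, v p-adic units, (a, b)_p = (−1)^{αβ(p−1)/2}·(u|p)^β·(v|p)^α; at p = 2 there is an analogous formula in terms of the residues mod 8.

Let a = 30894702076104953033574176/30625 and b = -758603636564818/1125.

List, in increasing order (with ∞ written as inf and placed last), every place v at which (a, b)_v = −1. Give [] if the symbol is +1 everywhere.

(a, b) ≡ (298034, -170810) mod (ℚ^×)²; places V = {2, 3, 5, 7, 11, 19, 23, 29, 31, ∞}.
(a,b)_23: α=3, u≡4; β=2, v≡22 (mod 23); (4|23)=+1, (22|23)=-1; sign (−1)^0·+1^2·-1^3 = -1.
(a,b)_19: α=5, u≡9; β=3, v≡9 (mod 19); (9|19)=+1, (9|19)=+1; sign (−1)^1·+1^3·+1^5 = -1.
(a,b)_7: α=-2, u≡2; β=0, v≡1 (mod 7); (2|7)=+1, (1|7)=+1; sign (−1)^0·+1^0·+1^-2 = +1.
(a,b)_∞: sgn(298034)=+, sgn(-170810)=−, so +1.
(a,b)_2: α=5, β=1; u≡1, v≡3 (mod 8); ε(u)ε(v)=0·1, αω(v)=5·1, βω(u)=1·0; sum ≡ 1  ⇒  -1.
(a,b)_5: α=-4, u≡4; β=-3, v≡3 (mod 5); (4|5)=+1, (3|5)=-1; sign (−1)^0·+1^-3·-1^-4 = +1.
(a,b)_3: α=0, u≡2; β=-2, v≡1 (mod 3); (2|3)=-1, (1|3)=+1; sign (−1)^0·-1^-2·+1^0 = +1.
(a,b)_11: α=3, u≡5; β=2, v≡4 (mod 11); (5|11)=+1, (4|11)=+1; sign (−1)^0·+1^2·+1^3 = +1.
(a,b)_31: α=5, u≡14; β=3, v≡20 (mod 31); (14|31)=+1, (20|31)=+1; sign (−1)^1·+1^3·+1^5 = -1.
(a,b)_29: α=2, u≡5; β=1, v≡8 (mod 29); (5|29)=+1, (8|29)=-1; sign (−1)^0·+1^1·-1^2 = +1.
|Ram(298034, -170810)| = 4, even; anisotropic at {2, 19, 23, 31}.

[2, 19, 23, 31]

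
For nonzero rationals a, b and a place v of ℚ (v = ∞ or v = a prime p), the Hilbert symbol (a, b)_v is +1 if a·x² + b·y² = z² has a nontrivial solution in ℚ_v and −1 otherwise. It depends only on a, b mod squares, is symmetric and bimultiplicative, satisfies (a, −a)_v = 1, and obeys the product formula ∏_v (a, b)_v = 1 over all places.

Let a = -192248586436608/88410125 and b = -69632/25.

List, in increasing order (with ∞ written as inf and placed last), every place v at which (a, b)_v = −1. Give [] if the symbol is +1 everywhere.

[2, 5, 41, inf]

Mod squares: a ≡ -2665, b ≡ -17. Check v ∈ {∞, 2, 3, 5, 13, 17, 23, 29, 41}.
v=∞: -2665 < 0 and -17 < 0  ⇒  (a,b)_∞ = -1.
v=2: v_2(a)=18, v_2(b)=12; units ≡ 7, 7 (mod 8); ε·ε+αω+βω = 1·1+18·0+12·0 ≡ 1  ⇒  (a,b)_2 = -1.
v=41: a=41^1·(≡17), b=41^0·(≡6) mod 41; (17|41)=-1, (6|41)=-1; (−1)^{1·0·20}·(-1)^0·(-1)^1 = -1.
v=13: a=13^1·(≡4), b=13^0·(≡4) mod 13; (4|13)=+1, (4|13)=+1; (−1)^{1·0·6}·(+1)^0·(+1)^1 = +1.
v=23: a=23^2·(≡1), b=23^0·(≡6) mod 23; (1|23)=+1, (6|23)=+1; (−1)^{2·0·11}·(+1)^0·(+1)^2 = +1.
v=29: a=29^-4·(≡15), b=29^0·(≡8) mod 29; (15|29)=-1, (8|29)=-1; (−1)^{-4·0·14}·(-1)^0·(-1)^-4 = +1.
v=17: a=17^2·(≡1), b=17^1·(≡15) mod 17; (1|17)=+1, (15|17)=+1; (−1)^{2·1·8}·(+1)^1·(+1)^2 = +1.
v=3: a=3^2·(≡2), b=3^0·(≡1) mod 3; (2|3)=-1, (1|3)=+1; (−1)^{2·0·1}·(-1)^0·(+1)^2 = +1.
v=5: a=5^-3·(≡2), b=5^-2·(≡3) mod 5; (2|5)=-1, (3|5)=-1; (−1)^{-3·-2·2}·(-1)^-2·(-1)^-3 = -1.
|Ram(-2665, -17)| = 4, even; anisotropic at {2, 5, 41, ∞}.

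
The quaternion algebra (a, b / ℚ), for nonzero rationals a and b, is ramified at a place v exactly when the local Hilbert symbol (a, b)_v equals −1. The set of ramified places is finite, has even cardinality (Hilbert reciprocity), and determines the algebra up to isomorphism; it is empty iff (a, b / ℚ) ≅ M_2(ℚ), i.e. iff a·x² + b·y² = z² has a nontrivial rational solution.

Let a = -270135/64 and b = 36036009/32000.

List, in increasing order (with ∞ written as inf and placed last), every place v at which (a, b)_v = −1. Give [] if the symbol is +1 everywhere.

[5, 23]

(a, b) ≡ (-3335, 5) mod (ℚ^×)²; places V = {2, 3, 5, 23, 29, ∞}.
(a,b)_23: α=1, u≡3; β=2, v≡19 (mod 23); (3|23)=+1, (19|23)=-1; sign (−1)^0·+1^2·-1^1 = -1.
(a,b)_29: α=1, u≡28; β=2, v≡28 (mod 29); (28|29)=+1, (28|29)=+1; sign (−1)^0·+1^2·+1^1 = +1.
(a,b)_3: α=4, u≡1; β=4, v≡2 (mod 3); (1|3)=+1, (2|3)=-1; sign (−1)^0·+1^4·-1^4 = +1.
(a,b)_5: α=1, u≡2; β=-3, v≡4 (mod 5); (2|5)=-1, (4|5)=+1; sign (−1)^0·-1^-3·+1^1 = -1.
(a,b)_2: α=-6, β=-8; u≡1, v≡5 (mod 8); ε(u)ε(v)=0·0, αω(v)=-6·1, βω(u)=-8·0; sum ≡ 0  ⇒  +1.
(a,b)_∞: sgn(-3335)=−, sgn(5)=+, so +1.
Ram(-3335, 5) = {5, 23}; no ℚ_5-point on the conic.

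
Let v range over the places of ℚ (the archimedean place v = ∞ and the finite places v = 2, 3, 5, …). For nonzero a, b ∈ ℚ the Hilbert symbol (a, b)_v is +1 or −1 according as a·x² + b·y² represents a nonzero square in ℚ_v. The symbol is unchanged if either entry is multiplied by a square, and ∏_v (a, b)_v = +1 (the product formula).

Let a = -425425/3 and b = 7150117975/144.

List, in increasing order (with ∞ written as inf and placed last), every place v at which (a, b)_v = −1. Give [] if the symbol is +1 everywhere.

[11, 13]

(a, b) ≡ (-51051, 2431) mod (ℚ^×)²; places V = {2, 3, 5, 7, 11, 13, 17, ∞}.
(a,b)_13: α=1, u≡3; β=1, v≡5 (mod 13); (3|13)=+1, (5|13)=-1; sign (−1)^0·+1^1·-1^1 = -1.
(a,b)_11: α=1, u≡4; β=1, v≡1 (mod 11); (4|11)=+1, (1|11)=+1; sign (−1)^1·+1^1·+1^1 = -1.
(a,b)_2: α=0, β=-4; u≡5, v≡7 (mod 8); ε(u)ε(v)=0·1, αω(v)=0·0, βω(u)=-4·1; sum ≡ 0  ⇒  +1.
(a,b)_5: α=2, u≡1; β=2, v≡1 (mod 5); (1|5)=+1, (1|5)=+1; sign (−1)^0·+1^2·+1^2 = +1.
(a,b)_17: α=1, u≡11; β=1, v≡12 (mod 17); (11|17)=-1, (12|17)=-1; sign (−1)^0·-1^1·-1^1 = +1.
(a,b)_3: α=-1, u≡2; β=-2, v≡1 (mod 3); (2|3)=-1, (1|3)=+1; sign (−1)^0·-1^-2·+1^-1 = +1.
(a,b)_7: α=1, u≡2; β=6, v≡2 (mod 7); (2|7)=+1, (2|7)=+1; sign (−1)^0·+1^6·+1^1 = +1.
(a,b)_∞: sgn(-51051)=−, sgn(2431)=+, so +1.
(-51051, 2431 / ℚ) ramifies at {11, 13}: a division algebra.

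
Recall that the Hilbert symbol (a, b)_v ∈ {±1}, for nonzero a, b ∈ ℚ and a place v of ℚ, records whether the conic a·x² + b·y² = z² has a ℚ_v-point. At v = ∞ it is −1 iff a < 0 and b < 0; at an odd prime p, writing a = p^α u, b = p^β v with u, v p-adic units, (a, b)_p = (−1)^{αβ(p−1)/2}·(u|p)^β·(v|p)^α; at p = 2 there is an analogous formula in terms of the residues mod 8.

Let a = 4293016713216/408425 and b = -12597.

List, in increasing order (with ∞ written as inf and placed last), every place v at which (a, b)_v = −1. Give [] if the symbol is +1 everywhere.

[3, 7, 17, 19]

(a, b) ≡ (49742, -12597) mod (ℚ^×)²; places V = {2, 3, 5, 7, 11, 13, 17, 19, 31, ∞}.
(a,b)_∞: sgn(49742)=+, sgn(-12597)=−, so +1.
(a,b)_13: α=0, u≡9; β=1, v≡6 (mod 13); (9|13)=+1, (6|13)=-1; sign (−1)^0·+1^1·-1^0 = +1.
(a,b)_5: α=-2, u≡3; β=0, v≡3 (mod 5); (3|5)=-1, (3|5)=-1; sign (−1)^0·-1^0·-1^-2 = +1.
(a,b)_19: α=3, u≡8; β=1, v≡2 (mod 19); (8|19)=-1, (2|19)=-1; sign (−1)^1·-1^1·-1^3 = -1.
(a,b)_7: α=3, u≡2; β=0, v≡3 (mod 7); (2|7)=+1, (3|7)=-1; sign (−1)^0·+1^0·-1^3 = -1.
(a,b)_3: α=4, u≡2; β=1, v≡1 (mod 3); (2|3)=-1, (1|3)=+1; sign (−1)^0·-1^1·+1^4 = -1.
(a,b)_2: α=11, β=0; u≡7, v≡3 (mod 8); ε(u)ε(v)=1·1, αω(v)=11·1, βω(u)=0·0; sum ≡ 0  ⇒  +1.
(a,b)_11: α=1, u≡5; β=0, v≡9 (mod 11); (5|11)=+1, (9|11)=+1; sign (−1)^0·+1^0·+1^1 = +1.
(a,b)_17: α=-1, u≡13; β=1, v≡7 (mod 17); (13|17)=+1, (7|17)=-1; sign (−1)^0·+1^1·-1^-1 = -1.
(a,b)_31: α=-2, u≡25; β=0, v≡20 (mod 31); (25|31)=+1, (20|31)=+1; sign (−1)^0·+1^0·+1^-2 = +1.
Ram(49742, -12597) = {3, 7, 17, 19}; no ℚ_3-point on the conic.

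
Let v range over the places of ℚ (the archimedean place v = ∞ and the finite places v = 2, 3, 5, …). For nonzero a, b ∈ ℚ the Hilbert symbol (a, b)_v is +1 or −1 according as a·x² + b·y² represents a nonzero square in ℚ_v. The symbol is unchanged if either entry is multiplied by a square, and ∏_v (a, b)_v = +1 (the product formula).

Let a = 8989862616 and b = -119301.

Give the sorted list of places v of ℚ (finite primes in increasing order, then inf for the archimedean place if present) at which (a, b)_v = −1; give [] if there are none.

(a, b) ≡ (104006, -119301) mod (ℚ^×)²; places V = {2, 3, 7, 13, 17, 19, 23, ∞}.
(a,b)_∞: sgn(104006)=+, sgn(-119301)=−, so +1.
(a,b)_17: α=1, u≡1; β=0, v≡5 (mod 17); (1|17)=+1, (5|17)=-1; sign (−1)^0·+1^0·-1^1 = -1.
(a,b)_2: α=3, β=0; u≡3, v≡3 (mod 8); ε(u)ε(v)=1·1, αω(v)=3·1, βω(u)=0·1; sum ≡ 0  ⇒  +1.
(a,b)_13: α=0, u≡7; β=1, v≡1 (mod 13); (7|13)=-1, (1|13)=+1; sign (−1)^0·-1^1·+1^0 = -1.
(a,b)_7: α=5, u≡4; β=1, v≡2 (mod 7); (4|7)=+1, (2|7)=+1; sign (−1)^1·+1^1·+1^5 = -1.
(a,b)_23: α=1, u≡5; β=1, v≡11 (mod 23); (5|23)=-1, (11|23)=-1; sign (−1)^1·-1^1·-1^1 = -1.
(a,b)_3: α=2, u≡2; β=1, v≡1 (mod 3); (2|3)=-1, (1|3)=+1; sign (−1)^0·-1^1·+1^2 = -1.
(a,b)_19: α=1, u≡10; β=1, v≡10 (mod 19); (10|19)=-1, (10|19)=-1; sign (−1)^1·-1^1·-1^1 = -1.
Ram(104006, -119301) = {3, 7, 13, 17, 19, 23}; no ℚ_3-point on the conic.

[3, 7, 13, 17, 19, 23]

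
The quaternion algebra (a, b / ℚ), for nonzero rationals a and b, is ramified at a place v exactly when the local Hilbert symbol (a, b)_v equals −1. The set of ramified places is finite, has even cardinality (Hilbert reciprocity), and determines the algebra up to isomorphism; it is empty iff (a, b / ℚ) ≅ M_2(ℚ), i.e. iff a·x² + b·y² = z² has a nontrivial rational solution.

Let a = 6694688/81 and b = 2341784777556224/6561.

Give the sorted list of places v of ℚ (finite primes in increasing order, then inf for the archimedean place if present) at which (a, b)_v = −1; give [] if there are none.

Mod squares: a ≡ 3458, b ≡ 209. Check v ∈ {∞, 2, 3, 7, 11, 13, 19}.
v=3: a=3^-4·(≡2), b=3^-8·(≡2) mod 3; (2|3)=-1, (2|3)=-1; (−1)^{-4·-8·1}·(-1)^-8·(-1)^-4 = +1.
v=11: a=11^2·(≡5), b=11^5·(≡6) mod 11; (5|11)=+1, (6|11)=-1; (−1)^{2·5·5}·(+1)^5·(-1)^2 = +1.
v=19: a=19^1·(≡7), b=19^3·(≡16) mod 19; (7|19)=+1, (16|19)=+1; (−1)^{1·3·9}·(+1)^3·(+1)^1 = -1.
v=2: v_2(a)=5, v_2(b)=8; units ≡ 1, 1 (mod 8); ε·ε+αω+βω = 0·0+5·0+8·0 ≡ 0  ⇒  (a,b)_2 = +1.
v=7: a=7^1·(≡4), b=7^2·(≡3) mod 7; (4|7)=+1, (3|7)=-1; (−1)^{1·2·3}·(+1)^2·(-1)^1 = -1.
v=13: a=13^1·(≡11), b=13^2·(≡1) mod 13; (11|13)=-1, (1|13)=+1; (−1)^{1·2·6}·(-1)^2·(+1)^1 = +1.
v=∞: 3458 > 0 and 209 > 0  ⇒  (a,b)_∞ = +1.
Ram(3458, 209) = {7, 19}; no ℚ_7-point on the conic.

[7, 19]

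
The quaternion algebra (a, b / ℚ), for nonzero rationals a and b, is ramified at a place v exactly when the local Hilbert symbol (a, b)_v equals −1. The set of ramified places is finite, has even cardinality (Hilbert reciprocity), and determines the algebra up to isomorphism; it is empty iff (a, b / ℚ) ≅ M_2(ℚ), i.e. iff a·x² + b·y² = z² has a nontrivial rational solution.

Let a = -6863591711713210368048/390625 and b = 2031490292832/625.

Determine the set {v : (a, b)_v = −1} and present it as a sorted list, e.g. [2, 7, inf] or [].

(a, b) ≡ (-203, 38038) mod (ℚ^×)²; places V = {2, 3, 5, 7, 11, 13, 19, 29, 47, ∞}.
(a,b)_11: α=2, u≡7; β=1, v≡1 (mod 11); (7|11)=-1, (1|11)=+1; sign (−1)^0·-1^1·+1^2 = -1.
(a,b)_∞: sgn(-203)=−, sgn(38038)=+, so +1.
(a,b)_3: α=12, u≡1; β=4, v≡1 (mod 3); (1|3)=+1, (1|3)=+1; sign (−1)^0·+1^4·+1^12 = +1.
(a,b)_47: α=2, u≡34; β=0, v≡33 (mod 47); (34|47)=+1, (33|47)=-1; sign (−1)^0·+1^0·-1^2 = +1.
(a,b)_5: α=-8, u≡2; β=-4, v≡2 (mod 5); (2|5)=-1, (2|5)=-1; sign (−1)^0·-1^-4·-1^-8 = +1.
(a,b)_29: α=3, u≡1; β=2, v≡11 (mod 29); (1|29)=+1, (11|29)=-1; sign (−1)^0·+1^2·-1^3 = -1.
(a,b)_2: α=4, β=5; u≡5, v≡3 (mod 8); ε(u)ε(v)=0·1, αω(v)=4·1, βω(u)=5·1; sum ≡ 1  ⇒  -1.
(a,b)_7: α=3, u≡5; β=3, v≡1 (mod 7); (5|7)=-1, (1|7)=+1; sign (−1)^1·-1^3·+1^3 = +1.
(a,b)_13: α=0, u≡2; β=1, v≡4 (mod 13); (2|13)=-1, (4|13)=+1; sign (−1)^0·-1^1·+1^0 = -1.
(a,b)_19: α=2, u≡7; β=1, v≡9 (mod 19); (7|19)=+1, (9|19)=+1; sign (−1)^0·+1^1·+1^2 = +1.
Ram(-203, 38038) = {2, 11, 13, 29}; no ℚ_2-point on the conic.

[2, 11, 13, 29]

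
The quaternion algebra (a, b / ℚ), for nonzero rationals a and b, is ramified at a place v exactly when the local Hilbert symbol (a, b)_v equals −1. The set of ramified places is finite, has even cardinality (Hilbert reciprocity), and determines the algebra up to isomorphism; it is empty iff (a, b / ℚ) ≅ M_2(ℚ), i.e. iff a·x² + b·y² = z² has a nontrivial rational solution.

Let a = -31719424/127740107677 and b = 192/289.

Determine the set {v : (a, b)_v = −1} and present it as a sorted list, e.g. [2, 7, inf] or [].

(a, b) ≡ (-13, 3) mod (ℚ^×)²; places V = {2, 3, 7, 11, 13, 17, ∞}.
(a,b)_7: α=-6, u≡4; β=0, v≡5 (mod 7); (4|7)=+1, (5|7)=-1; sign (−1)^0·+1^0·-1^-6 = +1.
(a,b)_2: α=18, β=6; u≡3, v≡3 (mod 8); ε(u)ε(v)=1·1, αω(v)=18·1, βω(u)=6·1; sum ≡ 1  ⇒  -1.
(a,b)_3: α=0, u≡2; β=1, v≡1 (mod 3); (2|3)=-1, (1|3)=+1; sign (−1)^0·-1^1·+1^0 = -1.
(a,b)_∞: sgn(-13)=−, sgn(3)=+, so +1.
(a,b)_17: α=-4, u≡4; β=-2, v≡5 (mod 17); (4|17)=+1, (5|17)=-1; sign (−1)^0·+1^-2·-1^-4 = +1.
(a,b)_13: α=-1, u≡1; β=0, v≡12 (mod 13); (1|13)=+1, (12|13)=+1; sign (−1)^0·+1^0·+1^-1 = +1.
(a,b)_11: α=2, u≡5; β=0, v≡9 (mod 11); (5|11)=+1, (9|11)=+1; sign (−1)^0·+1^0·+1^2 = +1.
(-13, 3 / ℚ) ramifies at {2, 3}: a division algebra.

[2, 3]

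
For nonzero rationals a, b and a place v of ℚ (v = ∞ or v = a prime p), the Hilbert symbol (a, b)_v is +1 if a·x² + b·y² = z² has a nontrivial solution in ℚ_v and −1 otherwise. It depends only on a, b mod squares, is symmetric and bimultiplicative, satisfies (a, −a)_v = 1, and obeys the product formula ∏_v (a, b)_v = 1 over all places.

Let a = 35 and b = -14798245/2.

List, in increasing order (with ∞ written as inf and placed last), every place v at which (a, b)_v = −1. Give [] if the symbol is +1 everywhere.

(a, b) ≡ (35, -2090) mod (ℚ^×)²; places V = {2, 5, 7, 11, 17, 19, ∞}.
(a,b)_19: α=0, u≡16; β=1, v≡6 (mod 19); (16|19)=+1, (6|19)=+1; sign (−1)^0·+1^1·+1^0 = +1.
(a,b)_2: α=0, β=-1; u≡3, v≡3 (mod 8); ε(u)ε(v)=1·1, αω(v)=0·1, βω(u)=-1·1; sum ≡ 0  ⇒  +1.
(a,b)_∞: sgn(35)=+, sgn(-2090)=−, so +1.
(a,b)_7: α=1, u≡5; β=2, v≡5 (mod 7); (5|7)=-1, (5|7)=-1; sign (−1)^0·-1^2·-1^1 = -1.
(a,b)_17: α=0, u≡1; β=2, v≡8 (mod 17); (1|17)=+1, (8|17)=+1; sign (−1)^0·+1^2·+1^0 = +1.
(a,b)_11: α=0, u≡2; β=1, v≡8 (mod 11); (2|11)=-1, (8|11)=-1; sign (−1)^0·-1^1·-1^0 = -1.
(a,b)_5: α=1, u≡2; β=1, v≡3 (mod 5); (2|5)=-1, (3|5)=-1; sign (−1)^0·-1^1·-1^1 = +1.
Ram(35, -2090) = {7, 11}; no ℚ_7-point on the conic.

[7, 11]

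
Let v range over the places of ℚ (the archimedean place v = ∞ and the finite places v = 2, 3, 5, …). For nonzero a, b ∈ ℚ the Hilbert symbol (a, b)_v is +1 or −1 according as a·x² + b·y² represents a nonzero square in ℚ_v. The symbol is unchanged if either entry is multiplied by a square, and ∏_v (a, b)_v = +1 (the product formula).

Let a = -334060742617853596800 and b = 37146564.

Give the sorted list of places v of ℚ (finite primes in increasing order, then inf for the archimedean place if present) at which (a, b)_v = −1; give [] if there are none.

[3, 13, 17, 29]

Mod squares: a ≡ -4002, b ≡ 1031849. Check v ∈ {∞, 2, 3, 5, 7, 13, 17, 23, 29}.
v=13: a=13^2·(≡6), b=13^1·(≡2) mod 13; (6|13)=-1, (2|13)=-1; (−1)^{2·1·6}·(-1)^1·(-1)^2 = -1.
v=29: a=29^3·(≡16), b=29^1·(≡15) mod 29; (16|29)=+1, (15|29)=-1; (−1)^{3·1·14}·(+1)^1·(-1)^3 = -1.
v=23: a=23^3·(≡15), b=23^1·(≡8) mod 23; (15|23)=-1, (8|23)=+1; (−1)^{3·1·11}·(-1)^1·(+1)^3 = +1.
v=17: a=17^2·(≡12), b=17^1·(≡14) mod 17; (12|17)=-1, (14|17)=-1; (−1)^{2·1·8}·(-1)^1·(-1)^2 = -1.
v=∞: -4002 < 0 and 1031849 > 0  ⇒  (a,b)_∞ = +1.
v=3: a=3^1·(≡1), b=3^2·(≡2) mod 3; (1|3)=+1, (2|3)=-1; (−1)^{1·2·1}·(+1)^2·(-1)^1 = -1.
v=7: a=7^4·(≡1), b=7^1·(≡1) mod 7; (1|7)=+1, (1|7)=+1; (−1)^{4·1·3}·(+1)^1·(+1)^4 = +1.
v=2: v_2(a)=7, v_2(b)=2; units ≡ 7, 1 (mod 8); ε·ε+αω+βω = 1·0+7·0+2·0 ≡ 0  ⇒  (a,b)_2 = +1.
v=5: a=5^2·(≡3), b=5^0·(≡4) mod 5; (3|5)=-1, (4|5)=+1; (−1)^{2·0·2}·(-1)^0·(+1)^2 = +1.
(-4002, 1031849 / ℚ) ramifies at {3, 13, 17, 29}: a division algebra.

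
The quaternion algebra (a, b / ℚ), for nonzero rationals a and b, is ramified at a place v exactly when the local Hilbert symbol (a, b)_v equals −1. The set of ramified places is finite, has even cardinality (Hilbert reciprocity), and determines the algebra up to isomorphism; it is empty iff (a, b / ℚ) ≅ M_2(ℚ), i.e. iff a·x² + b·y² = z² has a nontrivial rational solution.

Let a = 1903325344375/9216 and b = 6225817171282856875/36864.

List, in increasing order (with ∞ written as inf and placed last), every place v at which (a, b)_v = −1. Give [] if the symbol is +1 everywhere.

(a, b) ≡ (172159, 19) mod (ℚ^×)²; places V = {2, 3, 5, 7, 13, 17, 19, 41, ∞}.
(a,b)_41: α=1, u≡29; β=2, v≡15 (mod 41); (29|41)=-1, (15|41)=-1; sign (−1)^0·-1^2·-1^1 = -1.
(a,b)_13: α=1, u≡10; β=2, v≡5 (mod 13); (10|13)=+1, (5|13)=-1; sign (−1)^0·+1^2·-1^1 = -1.
(a,b)_∞: sgn(172159)=+, sgn(19)=+, so +1.
(a,b)_3: α=-2, u≡1; β=-2, v≡1 (mod 3); (1|3)=+1, (1|3)=+1; sign (−1)^0·+1^-2·+1^-2 = +1.
(a,b)_2: α=-10, β=-12; u≡7, v≡3 (mod 8); ε(u)ε(v)=1·1, αω(v)=-10·1, βω(u)=-12·0; sum ≡ 1  ⇒  -1.
(a,b)_19: α=3, u≡6; β=5, v≡16 (mod 19); (6|19)=+1, (16|19)=+1; sign (−1)^1·+1^5·+1^3 = -1.
(a,b)_7: α=2, u≡2; β=2, v≡6 (mod 7); (2|7)=+1, (6|7)=-1; sign (−1)^0·+1^2·-1^2 = +1.
(a,b)_5: α=4, u≡1; β=4, v≡4 (mod 5); (1|5)=+1, (4|5)=+1; sign (−1)^0·+1^4·+1^4 = +1.
(a,b)_17: α=1, u≡5; β=2, v≡13 (mod 17); (5|17)=-1, (13|17)=+1; sign (−1)^0·-1^2·+1^1 = +1.
|Ram(172159, 19)| = 4, even; anisotropic at {2, 13, 19, 41}.

[2, 13, 19, 41]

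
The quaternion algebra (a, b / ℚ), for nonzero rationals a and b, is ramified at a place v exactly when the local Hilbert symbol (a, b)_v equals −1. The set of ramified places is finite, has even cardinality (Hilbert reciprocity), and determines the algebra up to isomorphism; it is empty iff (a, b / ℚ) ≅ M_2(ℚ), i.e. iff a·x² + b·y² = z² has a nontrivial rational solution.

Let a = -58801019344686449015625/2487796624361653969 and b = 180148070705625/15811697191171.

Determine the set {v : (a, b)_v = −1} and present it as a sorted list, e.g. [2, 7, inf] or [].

[2, 11]

Mod squares: a ≡ -33, b ≡ 19. Check v ∈ {∞, 2, 3, 5, 7, 11, 13, 17, 19, 29, 37}.
v=19: a=19^-10·(≡1), b=19^-9·(≡9) mod 19; (1|19)=+1, (9|19)=+1; (−1)^{-10·-9·9}·(+1)^-9·(+1)^-10 = +1.
v=7: a=7^-4·(≡4), b=7^-2·(≡6) mod 7; (4|7)=+1, (6|7)=-1; (−1)^{-4·-2·3}·(+1)^-2·(-1)^-4 = +1.
v=3: a=3^5·(≡1), b=3^4·(≡1) mod 3; (1|3)=+1, (1|3)=+1; (−1)^{5·4·1}·(+1)^4·(+1)^5 = +1.
v=5: a=5^6·(≡2), b=5^4·(≡4) mod 5; (2|5)=-1, (4|5)=+1; (−1)^{6·4·2}·(-1)^4·(+1)^6 = +1.
v=11: a=11^5·(≡8), b=11^4·(≡6) mod 11; (8|11)=-1, (6|11)=-1; (−1)^{5·4·5}·(-1)^4·(-1)^5 = -1.
v=13: a=13^-2·(≡8), b=13^0·(≡2) mod 13; (8|13)=-1, (2|13)=-1; (−1)^{-2·0·6}·(-1)^0·(-1)^-2 = +1.
v=2: v_2(a)=0, v_2(b)=0; units ≡ 7, 3 (mod 8); ε·ε+αω+βω = 1·1+0·1+0·0 ≡ 1  ⇒  (a,b)_2 = -1.
v=29: a=29^2·(≡25), b=29^2·(≡3) mod 29; (25|29)=+1, (3|29)=-1; (−1)^{2·2·14}·(+1)^2·(-1)^2 = +1.
v=∞: -33 < 0 and 19 > 0  ⇒  (a,b)_∞ = +1.
v=17: a=17^4·(≡8), b=17^2·(≡8) mod 17; (8|17)=+1, (8|17)=+1; (−1)^{4·2·8}·(+1)^2·(+1)^4 = +1.
v=37: a=37^2·(≡27), b=37^0·(≡24) mod 37; (27|37)=+1, (24|37)=-1; (−1)^{2·0·18}·(+1)^0·(-1)^2 = +1.
|Ram(-33, 19)| = 2, even; anisotropic at {2, 11}.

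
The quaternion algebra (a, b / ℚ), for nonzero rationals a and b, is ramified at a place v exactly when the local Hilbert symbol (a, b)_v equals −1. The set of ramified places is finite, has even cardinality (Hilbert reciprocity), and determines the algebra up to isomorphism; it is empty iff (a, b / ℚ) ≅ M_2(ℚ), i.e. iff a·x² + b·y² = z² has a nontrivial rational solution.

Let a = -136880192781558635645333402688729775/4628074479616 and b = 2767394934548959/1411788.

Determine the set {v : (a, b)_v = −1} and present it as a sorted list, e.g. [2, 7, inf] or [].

Mod squares: a ≡ -319, b ≡ 305877. Check v ∈ {∞, 2, 3, 5, 7, 11, 13, 19, 23, 29, 31}.
v=19: a=19^4·(≡7), b=19^2·(≡3) mod 19; (7|19)=+1, (3|19)=-1; (−1)^{4·2·9}·(+1)^2·(-1)^4 = +1.
v=2: v_2(a)=-14, v_2(b)=-2; units ≡ 1, 5 (mod 8); ε·ε+αω+βω = 0·0+-14·1+-2·0 ≡ 0  ⇒  (a,b)_2 = +1.
v=13: a=13^2·(≡2), b=13^3·(≡3) mod 13; (2|13)=-1, (3|13)=+1; (−1)^{2·3·6}·(-1)^3·(+1)^2 = -1.
v=∞: -319 < 0 and 305877 > 0  ⇒  (a,b)_∞ = +1.
v=5: a=5^2·(≡4), b=5^0·(≡3) mod 5; (4|5)=+1, (3|5)=-1; (−1)^{2·0·2}·(+1)^0·(-1)^2 = +1.
v=7: a=7^-10·(≡3), b=7^-6·(≡3) mod 7; (3|7)=-1, (3|7)=-1; (−1)^{-10·-6·3}·(-1)^-6·(-1)^-10 = +1.
v=11: a=11^5·(≡1), b=11^1·(≡7) mod 11; (1|11)=+1, (7|11)=-1; (−1)^{5·1·5}·(+1)^1·(-1)^5 = +1.
v=29: a=29^5·(≡8), b=29^2·(≡10) mod 29; (8|29)=-1, (10|29)=-1; (−1)^{5·2·14}·(-1)^2·(-1)^5 = -1.
v=23: a=23^8·(≡16), b=23^3·(≡22) mod 23; (16|23)=+1, (22|23)=-1; (−1)^{8·3·11}·(+1)^3·(-1)^8 = +1.
v=3: a=3^0·(≡2), b=3^-1·(≡1) mod 3; (2|3)=-1, (1|3)=+1; (−1)^{0·-1·1}·(-1)^-1·(+1)^0 = -1.
v=31: a=31^2·(≡27), b=31^1·(≡16) mod 31; (27|31)=-1, (16|31)=+1; (−1)^{2·1·15}·(-1)^1·(+1)^2 = -1.
(-319, 305877 / ℚ) ramifies at {3, 13, 29, 31}: a division algebra.

[3, 13, 29, 31]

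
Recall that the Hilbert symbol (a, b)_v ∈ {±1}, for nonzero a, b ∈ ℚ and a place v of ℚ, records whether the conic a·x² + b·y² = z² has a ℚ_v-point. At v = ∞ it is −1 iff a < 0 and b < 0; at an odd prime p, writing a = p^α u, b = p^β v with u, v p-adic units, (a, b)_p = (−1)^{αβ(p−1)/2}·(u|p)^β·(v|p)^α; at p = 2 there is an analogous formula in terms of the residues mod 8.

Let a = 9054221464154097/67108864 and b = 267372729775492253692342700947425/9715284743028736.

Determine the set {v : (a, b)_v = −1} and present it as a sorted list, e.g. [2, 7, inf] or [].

Mod squares: a ≡ 777, b ≡ 33. Check v ∈ {∞, 2, 3, 5, 7, 11, 23, 29, 37, 41, 47}.
v=∞: 777 > 0 and 33 > 0  ⇒  (a,b)_∞ = +1.
v=11: a=11^2·(≡7), b=11^1·(≡1) mod 11; (7|11)=-1, (1|11)=+1; (−1)^{2·1·5}·(-1)^1·(+1)^2 = -1.
v=29: a=29^4·(≡5), b=29^6·(≡13) mod 29; (5|29)=+1, (13|29)=+1; (−1)^{4·6·14}·(+1)^6·(+1)^4 = +1.
v=3: a=3^5·(≡1), b=3^5·(≡2) mod 3; (1|3)=+1, (2|3)=-1; (−1)^{5·5·1}·(+1)^5·(-1)^5 = +1.
v=37: a=37^1·(≡7), b=37^4·(≡26) mod 37; (7|37)=+1, (26|37)=+1; (−1)^{1·4·18}·(+1)^4·(+1)^1 = +1.
v=2: v_2(a)=-26, v_2(b)=-42; units ≡ 1, 1 (mod 8); ε·ε+αω+βω = 0·0+-26·0+-42·0 ≡ 0  ⇒  (a,b)_2 = +1.
v=23: a=23^0·(≡8), b=23^2·(≡19) mod 23; (8|23)=+1, (19|23)=-1; (−1)^{0·2·11}·(+1)^2·(-1)^0 = +1.
v=7: a=7^1·(≡5), b=7^4·(≡6) mod 7; (5|7)=-1, (6|7)=-1; (−1)^{1·4·3}·(-1)^4·(-1)^1 = -1.
v=41: a=41^2·(≡16), b=41^4·(≡2) mod 41; (16|41)=+1, (2|41)=+1; (−1)^{2·4·20}·(+1)^4·(+1)^2 = +1.
v=47: a=47^0·(≡24), b=47^-2·(≡15) mod 47; (24|47)=+1, (15|47)=-1; (−1)^{0·-2·23}·(+1)^-2·(-1)^0 = +1.
v=5: a=5^0·(≡3), b=5^2·(≡2) mod 5; (3|5)=-1, (2|5)=-1; (−1)^{0·2·2}·(-1)^2·(-1)^0 = +1.
|Ram(777, 33)| = 2, even; anisotropic at {7, 11}.

[7, 11]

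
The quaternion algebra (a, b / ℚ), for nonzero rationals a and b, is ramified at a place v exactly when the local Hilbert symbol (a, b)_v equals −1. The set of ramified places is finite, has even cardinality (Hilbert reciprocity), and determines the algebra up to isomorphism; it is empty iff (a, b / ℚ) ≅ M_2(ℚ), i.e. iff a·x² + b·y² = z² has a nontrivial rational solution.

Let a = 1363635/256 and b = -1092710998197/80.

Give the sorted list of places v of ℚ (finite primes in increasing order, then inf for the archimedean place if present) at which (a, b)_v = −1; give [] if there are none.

[2, 3, 7, 13, 17, 29, 37, 43]

Mod squares: a ≡ 16835, b ≡ -152950785. Check v ∈ {∞, 2, 3, 5, 7, 13, 17, 29, 37, 43}.
v=37: a=37^1·(≡36), b=37^1·(≡23) mod 37; (36|37)=+1, (23|37)=-1; (−1)^{1·1·18}·(+1)^1·(-1)^1 = -1.
v=7: a=7^1·(≡4), b=7^2·(≡6) mod 7; (4|7)=+1, (6|7)=-1; (−1)^{1·2·3}·(+1)^2·(-1)^1 = -1.
v=3: a=3^4·(≡2), b=3^7·(≡1) mod 3; (2|3)=-1, (1|3)=+1; (−1)^{4·7·1}·(-1)^7·(+1)^4 = -1.
v=29: a=29^0·(≡18), b=29^1·(≡13) mod 29; (18|29)=-1, (13|29)=+1; (−1)^{0·1·14}·(-1)^1·(+1)^0 = -1.
v=∞: 16835 > 0 and -152950785 < 0  ⇒  (a,b)_∞ = +1.
v=17: a=17^0·(≡14), b=17^1·(≡4) mod 17; (14|17)=-1, (4|17)=+1; (−1)^{0·1·8}·(-1)^1·(+1)^0 = -1.
v=2: v_2(a)=-8, v_2(b)=-4; units ≡ 3, 7 (mod 8); ε·ε+αω+βω = 1·1+-8·0+-4·1 ≡ 1  ⇒  (a,b)_2 = -1.
v=13: a=13^1·(≡7), b=13^1·(≡10) mod 13; (7|13)=-1, (10|13)=+1; (−1)^{1·1·6}·(-1)^1·(+1)^1 = -1.
v=43: a=43^0·(≡12), b=43^1·(≡29) mod 43; (12|43)=-1, (29|43)=-1; (−1)^{0·1·21}·(-1)^1·(-1)^0 = -1.
v=5: a=5^1·(≡2), b=5^-1·(≡3) mod 5; (2|5)=-1, (3|5)=-1; (−1)^{1·-1·2}·(-1)^-1·(-1)^1 = +1.
(16835, -152950785 / ℚ) ramifies at {2, 3, 7, 13, 17, 29, 37, 43}: a division algebra.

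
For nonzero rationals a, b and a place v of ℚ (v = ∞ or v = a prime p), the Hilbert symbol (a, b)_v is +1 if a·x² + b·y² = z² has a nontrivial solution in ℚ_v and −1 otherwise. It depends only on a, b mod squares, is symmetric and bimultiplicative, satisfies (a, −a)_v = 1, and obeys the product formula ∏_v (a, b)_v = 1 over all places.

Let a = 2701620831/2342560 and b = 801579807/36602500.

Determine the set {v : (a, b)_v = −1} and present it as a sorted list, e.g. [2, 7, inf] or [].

Mod squares: a ≡ 390, b ≡ 7. Check v ∈ {∞, 2, 3, 5, 7, 11, 13, 29, 41}.
v=7: a=7^2·(≡6), b=7^1·(≡1) mod 7; (6|7)=-1, (1|7)=+1; (−1)^{2·1·3}·(-1)^1·(+1)^2 = -1.
v=5: a=5^-1·(≡3), b=5^-4·(≡3) mod 5; (3|5)=-1, (3|5)=-1; (−1)^{-1·-4·2}·(-1)^-4·(-1)^-1 = -1.
v=3: a=3^1·(≡1), b=3^4·(≡1) mod 3; (1|3)=+1, (1|3)=+1; (−1)^{1·4·1}·(+1)^4·(+1)^1 = +1.
v=41: a=41^2·(≡21), b=41^2·(≡6) mod 41; (21|41)=+1, (6|41)=-1; (−1)^{2·2·20}·(+1)^2·(-1)^2 = +1.
v=∞: 390 > 0 and 7 > 0  ⇒  (a,b)_∞ = +1.
v=13: a=13^1·(≡12), b=13^0·(≡11) mod 13; (12|13)=+1, (11|13)=-1; (−1)^{1·0·6}·(+1)^0·(-1)^1 = -1.
v=11: a=11^-4·(≡5), b=11^-4·(≡2) mod 11; (5|11)=+1, (2|11)=-1; (−1)^{-4·-4·5}·(+1)^-4·(-1)^-4 = +1.
v=2: v_2(a)=-5, v_2(b)=-2; units ≡ 3, 7 (mod 8); ε·ε+αω+βω = 1·1+-5·0+-2·1 ≡ 1  ⇒  (a,b)_2 = -1.
v=29: a=29^2·(≡13), b=29^2·(≡20) mod 29; (13|29)=+1, (20|29)=+1; (−1)^{2·2·14}·(+1)^2·(+1)^2 = +1.
Ram(390, 7) = {2, 5, 7, 13}; no ℚ_2-point on the conic.

[2, 5, 7, 13]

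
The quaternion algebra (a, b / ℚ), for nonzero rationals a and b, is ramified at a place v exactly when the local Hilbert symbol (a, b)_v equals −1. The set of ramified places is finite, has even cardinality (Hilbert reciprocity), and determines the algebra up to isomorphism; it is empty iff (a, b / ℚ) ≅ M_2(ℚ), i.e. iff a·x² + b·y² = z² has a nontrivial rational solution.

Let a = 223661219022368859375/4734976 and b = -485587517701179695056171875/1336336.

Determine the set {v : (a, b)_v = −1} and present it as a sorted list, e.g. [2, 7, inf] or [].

[5, 23]

(a, b) ≡ (7, -310155) mod (ℚ^×)²; places V = {2, 3, 5, 7, 17, 23, 29, 31, ∞}.
(a,b)_2: α=-14, β=-4; u≡7, v≡5 (mod 8); ε(u)ε(v)=1·0, αω(v)=-14·1, βω(u)=-4·0; sum ≡ 0  ⇒  +1.
(a,b)_7: α=1, u≡2; β=2, v≡2 (mod 7); (2|7)=+1, (2|7)=+1; sign (−1)^0·+1^2·+1^1 = +1.
(a,b)_17: α=-2, u≡12; β=-4, v≡11 (mod 17); (12|17)=-1, (11|17)=-1; sign (−1)^0·-1^-4·-1^-2 = +1.
(a,b)_29: α=2, u≡16; β=3, v≡13 (mod 29); (16|29)=+1, (13|29)=+1; sign (−1)^0·+1^3·+1^2 = +1.
(a,b)_31: α=2, u≡19; β=3, v≡1 (mod 31); (19|31)=+1, (1|31)=+1; sign (−1)^0·+1^3·+1^2 = +1.
(a,b)_∞: sgn(7)=+, sgn(-310155)=−, so +1.
(a,b)_5: α=6, u≡2; β=7, v≡1 (mod 5); (2|5)=-1, (1|5)=+1; sign (−1)^0·-1^7·+1^6 = -1.
(a,b)_3: α=14, u≡1; β=15, v≡1 (mod 3); (1|3)=+1, (1|3)=+1; sign (−1)^0·+1^15·+1^14 = +1.
(a,b)_23: α=2, u≡21; β=3, v≡2 (mod 23); (21|23)=-1, (2|23)=+1; sign (−1)^0·-1^3·+1^2 = -1.
Ram(7, -310155) = {5, 23}; no ℚ_5-point on the conic.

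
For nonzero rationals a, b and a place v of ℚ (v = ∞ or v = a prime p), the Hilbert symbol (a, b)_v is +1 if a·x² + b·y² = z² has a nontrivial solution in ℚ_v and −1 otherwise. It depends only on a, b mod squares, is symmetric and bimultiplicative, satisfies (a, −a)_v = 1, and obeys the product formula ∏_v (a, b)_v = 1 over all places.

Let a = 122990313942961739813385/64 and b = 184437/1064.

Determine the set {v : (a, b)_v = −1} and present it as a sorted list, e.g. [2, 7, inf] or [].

[3, 5, 17, 19]

Mod squares: a ≡ 1225785, b ≡ 67298. Check v ∈ {∞, 2, 3, 5, 7, 11, 17, 19, 23}.
v=2: v_2(a)=-6, v_2(b)=-3; units ≡ 1, 1 (mod 8); ε·ε+αω+βω = 0·0+-6·0+-3·0 ≡ 0  ⇒  (a,b)_2 = +1.
v=19: a=19^3·(≡10), b=19^-1·(≡15) mod 19; (10|19)=-1, (15|19)=-1; (−1)^{3·-1·9}·(-1)^-1·(-1)^3 = -1.
v=∞: 1225785 > 0 and 67298 > 0  ⇒  (a,b)_∞ = +1.
v=23: a=23^1·(≡9), b=23^1·(≡14) mod 23; (9|23)=+1, (14|23)=-1; (−1)^{1·1·11}·(+1)^1·(-1)^1 = +1.
v=7: a=7^2·(≡2), b=7^-1·(≡3) mod 7; (2|7)=+1, (3|7)=-1; (−1)^{2·-1·3}·(+1)^-1·(-1)^2 = +1.
v=5: a=5^1·(≡3), b=5^0·(≡3) mod 5; (3|5)=-1, (3|5)=-1; (−1)^{1·0·2}·(-1)^0·(-1)^1 = -1.
v=3: a=3^19·(≡1), b=3^6·(≡2) mod 3; (1|3)=+1, (2|3)=-1; (−1)^{19·6·1}·(+1)^6·(-1)^19 = -1.
v=17: a=17^1·(≡15), b=17^0·(≡14) mod 17; (15|17)=+1, (14|17)=-1; (−1)^{1·0·8}·(+1)^0·(-1)^1 = -1.
v=11: a=11^5·(≡4), b=11^1·(≡10) mod 11; (4|11)=+1, (10|11)=-1; (−1)^{5·1·5}·(+1)^1·(-1)^5 = +1.
|Ram(1225785, 67298)| = 4, even; anisotropic at {3, 5, 17, 19}.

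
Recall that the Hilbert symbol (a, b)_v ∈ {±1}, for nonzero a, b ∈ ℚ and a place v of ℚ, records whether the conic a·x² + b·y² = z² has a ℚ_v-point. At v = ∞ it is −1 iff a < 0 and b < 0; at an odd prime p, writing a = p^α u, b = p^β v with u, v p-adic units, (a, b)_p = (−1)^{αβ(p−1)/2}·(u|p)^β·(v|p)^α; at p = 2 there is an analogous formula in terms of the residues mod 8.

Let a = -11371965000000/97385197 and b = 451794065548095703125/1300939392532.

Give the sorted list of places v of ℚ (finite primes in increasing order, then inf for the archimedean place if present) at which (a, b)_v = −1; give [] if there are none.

[3, 11, 13, 41]

Mod squares: a ≡ -87945, b ≡ 2145. Check v ∈ {∞, 2, 3, 5, 7, 11, 13, 17, 23, 41}.
v=7: a=7^-2·(≡3), b=7^2·(≡3) mod 7; (3|7)=-1, (3|7)=-1; (−1)^{-2·2·3}·(-1)^2·(-1)^-2 = +1.
v=5: a=5^7·(≡4), b=5^13·(≡1) mod 5; (4|5)=+1, (1|5)=+1; (−1)^{7·13·2}·(+1)^13·(+1)^7 = +1.
v=∞: -87945 < 0 and 2145 > 0  ⇒  (a,b)_∞ = +1.
v=11: a=11^1·(≡8), b=11^1·(≡8) mod 11; (8|11)=-1, (8|11)=-1; (−1)^{1·1·5}·(-1)^1·(-1)^1 = -1.
v=2: v_2(a)=6, v_2(b)=-2; units ≡ 7, 1 (mod 8); ε·ε+αω+βω = 1·0+6·0+-2·0 ≡ 0  ⇒  (a,b)_2 = +1.
v=13: a=13^-1·(≡11), b=13^-3·(≡1) mod 13; (11|13)=-1, (1|13)=+1; (−1)^{-1·-3·6}·(-1)^-3·(+1)^-1 = -1.
v=41: a=41^3·(≡35), b=41^4·(≡6) mod 41; (35|41)=-1, (6|41)=-1; (−1)^{3·4·20}·(-1)^4·(-1)^3 = -1.
v=17: a=17^-2·(≡1), b=17^0·(≡12) mod 17; (1|17)=+1, (12|17)=-1; (−1)^{-2·0·8}·(+1)^0·(-1)^-2 = +1.
v=3: a=3^1·(≡1), b=3^5·(≡1) mod 3; (1|3)=+1, (1|3)=+1; (−1)^{1·5·1}·(+1)^5·(+1)^1 = -1.
v=23: a=23^-2·(≡10), b=23^-6·(≡9) mod 23; (10|23)=-1, (9|23)=+1; (−1)^{-2·-6·11}·(-1)^-6·(+1)^-2 = +1.
|Ram(-87945, 2145)| = 4, even; anisotropic at {3, 11, 13, 41}.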